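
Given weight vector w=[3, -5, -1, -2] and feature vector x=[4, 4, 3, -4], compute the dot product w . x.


Element-wise products:
3 * 4 = 12
-5 * 4 = -20
-1 * 3 = -3
-2 * -4 = 8
Sum = 12 + -20 + -3 + 8
= -3

-3


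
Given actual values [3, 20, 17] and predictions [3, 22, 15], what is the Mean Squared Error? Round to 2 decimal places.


Differences: [0, -2, 2]
Squared errors: [0, 4, 4]
Sum of squared errors = 8
MSE = 8 / 3 = 2.67

2.67


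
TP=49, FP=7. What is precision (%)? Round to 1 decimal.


Precision = TP / (TP + FP) * 100
= 49 / (49 + 7)
= 49 / 56
= 0.875
= 87.5%

87.5


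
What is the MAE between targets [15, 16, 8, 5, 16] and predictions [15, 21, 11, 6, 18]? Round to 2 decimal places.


Absolute errors: [0, 5, 3, 1, 2]
Sum of absolute errors = 11
MAE = 11 / 5 = 2.20

2.20


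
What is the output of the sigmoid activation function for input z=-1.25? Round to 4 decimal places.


sigmoid(z) = 1 / (1 + exp(-z))
exp(-(-1.25)) = exp(1.25) = 3.4903
1 + 3.4903 = 4.4903
1 / 4.4903 = 0.2227

0.2227


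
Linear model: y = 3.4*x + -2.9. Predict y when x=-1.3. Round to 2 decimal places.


y = 3.4 * -1.3 + (-2.9)
= -4.42 + (-2.9)
= -7.32

-7.32


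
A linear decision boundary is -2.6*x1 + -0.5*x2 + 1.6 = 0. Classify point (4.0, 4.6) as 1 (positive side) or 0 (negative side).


Compute -2.6 * 4.0 + -0.5 * 4.6 + 1.6
= -10.4 + -2.3 + 1.6
= -11.1
Since -11.1 < 0, the point is on the negative side.

0


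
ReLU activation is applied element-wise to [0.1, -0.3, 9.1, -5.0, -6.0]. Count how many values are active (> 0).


ReLU(x) = max(0, x) for each element:
ReLU(0.1) = 0.1
ReLU(-0.3) = 0
ReLU(9.1) = 9.1
ReLU(-5.0) = 0
ReLU(-6.0) = 0
Active neurons (>0): 2

2


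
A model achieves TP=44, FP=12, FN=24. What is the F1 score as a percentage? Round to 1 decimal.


Precision = TP / (TP + FP) = 44 / 56 = 0.7857
Recall = TP / (TP + FN) = 44 / 68 = 0.6471
F1 = 2 * P * R / (P + R)
= 2 * 0.7857 * 0.6471 / (0.7857 + 0.6471)
= 1.0168 / 1.4328
= 0.7097
As percentage: 71.0%

71.0


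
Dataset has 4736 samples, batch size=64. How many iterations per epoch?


Iterations per epoch = dataset_size / batch_size
= 4736 / 64
= 74

74


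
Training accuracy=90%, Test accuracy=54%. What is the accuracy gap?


Gap = train_accuracy - test_accuracy
= 90 - 54
= 36%
This large gap strongly indicates overfitting.

36


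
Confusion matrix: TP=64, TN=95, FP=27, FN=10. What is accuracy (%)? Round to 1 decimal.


Accuracy = (TP + TN) / (TP + TN + FP + FN) * 100
= (64 + 95) / (64 + 95 + 27 + 10)
= 159 / 196
= 0.8112
= 81.1%

81.1


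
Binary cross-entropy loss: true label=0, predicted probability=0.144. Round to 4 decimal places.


For y=0: Loss = -log(1-p)
= -log(1 - 0.144)
= -log(0.856)
= -(-0.1555)
= 0.1555

0.1555


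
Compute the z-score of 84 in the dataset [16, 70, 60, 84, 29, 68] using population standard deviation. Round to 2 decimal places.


Mean = (16 + 70 + 60 + 84 + 29 + 68) / 6 = 54.5
Variance = sum((x_i - mean)^2) / n = 575.9167
Std = sqrt(575.9167) = 23.9983
Z = (x - mean) / std
= (84 - 54.5) / 23.9983
= 29.5 / 23.9983
= 1.23

1.23


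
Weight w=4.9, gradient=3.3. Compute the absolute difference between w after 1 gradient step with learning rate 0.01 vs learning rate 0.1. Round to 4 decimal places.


With lr=0.01: w_new = 4.9 - 0.01 * 3.3 = 4.867
With lr=0.1: w_new = 4.9 - 0.1 * 3.3 = 4.57
Absolute difference = |4.867 - 4.57|
= 0.2970

0.2970


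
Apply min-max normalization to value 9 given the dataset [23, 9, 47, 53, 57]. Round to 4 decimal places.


Min = 9, Max = 57
Range = 57 - 9 = 48
Scaled = (x - min) / (max - min)
= (9 - 9) / 48
= 0 / 48
= 0.0000

0.0000


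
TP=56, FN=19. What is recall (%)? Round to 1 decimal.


Recall = TP / (TP + FN) * 100
= 56 / (56 + 19)
= 56 / 75
= 0.7467
= 74.7%

74.7


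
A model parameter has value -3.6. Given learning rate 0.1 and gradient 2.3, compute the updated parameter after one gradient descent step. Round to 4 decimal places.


w_new = w_old - lr * gradient
= -3.6 - 0.1 * 2.3
= -3.6 - (0.23)
= -3.8300

-3.8300


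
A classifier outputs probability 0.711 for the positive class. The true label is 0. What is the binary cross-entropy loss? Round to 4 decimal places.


For y=0: Loss = -log(1-p)
= -log(1 - 0.711)
= -log(0.289)
= -(-1.2413)
= 1.2413

1.2413


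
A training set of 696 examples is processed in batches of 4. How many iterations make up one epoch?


Iterations per epoch = dataset_size / batch_size
= 696 / 4
= 174

174


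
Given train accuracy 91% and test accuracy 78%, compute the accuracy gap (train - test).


Gap = train_accuracy - test_accuracy
= 91 - 78
= 13%
This gap suggests the model is overfitting.

13


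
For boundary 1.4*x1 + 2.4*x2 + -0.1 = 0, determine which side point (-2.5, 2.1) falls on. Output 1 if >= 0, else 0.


Compute 1.4 * -2.5 + 2.4 * 2.1 + -0.1
= -3.5 + 5.04 + -0.1
= 1.44
Since 1.44 >= 0, the point is on the positive side.

1


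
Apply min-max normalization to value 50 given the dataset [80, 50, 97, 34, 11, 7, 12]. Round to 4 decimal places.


Min = 7, Max = 97
Range = 97 - 7 = 90
Scaled = (x - min) / (max - min)
= (50 - 7) / 90
= 43 / 90
= 0.4778

0.4778


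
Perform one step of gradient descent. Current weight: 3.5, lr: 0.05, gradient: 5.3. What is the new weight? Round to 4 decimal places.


w_new = w_old - lr * gradient
= 3.5 - 0.05 * 5.3
= 3.5 - (0.265)
= 3.2350

3.2350


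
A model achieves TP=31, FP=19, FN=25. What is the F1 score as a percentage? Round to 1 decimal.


Precision = TP / (TP + FP) = 31 / 50 = 0.62
Recall = TP / (TP + FN) = 31 / 56 = 0.5536
F1 = 2 * P * R / (P + R)
= 2 * 0.62 * 0.5536 / (0.62 + 0.5536)
= 0.6864 / 1.1736
= 0.5849
As percentage: 58.5%

58.5


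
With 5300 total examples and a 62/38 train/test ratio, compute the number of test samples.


Train samples = 5300 * 62% = 3286
Test samples = 5300 - 3286
= 2014

2014


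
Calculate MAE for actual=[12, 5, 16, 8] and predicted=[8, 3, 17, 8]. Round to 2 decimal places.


Absolute errors: [4, 2, 1, 0]
Sum of absolute errors = 7
MAE = 7 / 4 = 1.75

1.75


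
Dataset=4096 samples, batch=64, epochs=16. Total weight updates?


Iterations per epoch = 4096 / 64 = 64
Total updates = iterations_per_epoch * epochs
= 64 * 16
= 1024

1024


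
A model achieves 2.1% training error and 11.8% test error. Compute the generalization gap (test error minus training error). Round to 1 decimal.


Generalization gap = test_error - train_error
= 11.8 - 2.1
= 9.7%
A moderate gap.

9.7


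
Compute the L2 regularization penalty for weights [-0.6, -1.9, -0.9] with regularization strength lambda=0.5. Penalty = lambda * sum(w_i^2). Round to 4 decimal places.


Squaring each weight:
(-0.6)^2 = 0.36
(-1.9)^2 = 3.61
(-0.9)^2 = 0.81
Sum of squares = 4.78
Penalty = 0.5 * 4.78 = 2.3900

2.3900


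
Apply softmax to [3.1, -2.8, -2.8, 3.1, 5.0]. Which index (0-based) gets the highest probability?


Softmax is a monotonic transformation, so it preserves the argmax.
We need to find the index of the maximum logit.
Index 0: 3.1
Index 1: -2.8
Index 2: -2.8
Index 3: 3.1
Index 4: 5.0
Maximum logit = 5.0 at index 4

4


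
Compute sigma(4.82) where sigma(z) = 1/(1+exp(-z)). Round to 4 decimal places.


sigmoid(z) = 1 / (1 + exp(-z))
exp(-(4.82)) = exp(-4.82) = 0.0081
1 + 0.0081 = 1.0081
1 / 1.0081 = 0.9920

0.9920


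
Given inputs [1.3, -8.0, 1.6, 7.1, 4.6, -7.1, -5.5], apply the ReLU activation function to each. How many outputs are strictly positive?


ReLU(x) = max(0, x) for each element:
ReLU(1.3) = 1.3
ReLU(-8.0) = 0
ReLU(1.6) = 1.6
ReLU(7.1) = 7.1
ReLU(4.6) = 4.6
ReLU(-7.1) = 0
ReLU(-5.5) = 0
Active neurons (>0): 4

4


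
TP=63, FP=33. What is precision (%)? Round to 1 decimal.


Precision = TP / (TP + FP) * 100
= 63 / (63 + 33)
= 63 / 96
= 0.6562
= 65.6%

65.6


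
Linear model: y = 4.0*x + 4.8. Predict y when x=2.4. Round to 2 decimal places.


y = 4.0 * 2.4 + (4.8)
= 9.6 + (4.8)
= 14.40

14.40


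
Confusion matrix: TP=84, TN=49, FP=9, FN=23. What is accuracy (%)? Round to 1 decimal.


Accuracy = (TP + TN) / (TP + TN + FP + FN) * 100
= (84 + 49) / (84 + 49 + 9 + 23)
= 133 / 165
= 0.8061
= 80.6%

80.6


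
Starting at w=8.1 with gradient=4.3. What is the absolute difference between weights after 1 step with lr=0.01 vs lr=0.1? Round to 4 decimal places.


With lr=0.01: w_new = 8.1 - 0.01 * 4.3 = 8.057
With lr=0.1: w_new = 8.1 - 0.1 * 4.3 = 7.67
Absolute difference = |8.057 - 7.67|
= 0.3870

0.3870


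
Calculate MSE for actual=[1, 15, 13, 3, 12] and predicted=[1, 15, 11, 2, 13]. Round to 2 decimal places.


Differences: [0, 0, 2, 1, -1]
Squared errors: [0, 0, 4, 1, 1]
Sum of squared errors = 6
MSE = 6 / 5 = 1.20

1.20


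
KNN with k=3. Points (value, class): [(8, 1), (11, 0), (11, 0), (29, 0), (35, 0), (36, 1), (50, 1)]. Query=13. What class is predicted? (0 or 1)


Distances from query 13:
Point 11 (class 0): distance = 2
Point 11 (class 0): distance = 2
Point 8 (class 1): distance = 5
K=3 nearest neighbors: classes = [0, 0, 1]
Votes for class 1: 1 / 3
Majority vote => class 0

0


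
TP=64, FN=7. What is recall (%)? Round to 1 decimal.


Recall = TP / (TP + FN) * 100
= 64 / (64 + 7)
= 64 / 71
= 0.9014
= 90.1%

90.1


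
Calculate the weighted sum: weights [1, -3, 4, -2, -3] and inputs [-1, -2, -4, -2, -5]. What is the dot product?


Element-wise products:
1 * -1 = -1
-3 * -2 = 6
4 * -4 = -16
-2 * -2 = 4
-3 * -5 = 15
Sum = -1 + 6 + -16 + 4 + 15
= 8

8


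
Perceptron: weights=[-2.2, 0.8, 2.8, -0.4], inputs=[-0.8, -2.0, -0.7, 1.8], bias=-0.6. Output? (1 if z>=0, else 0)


z = w . x + b
= -2.2*-0.8 + 0.8*-2.0 + 2.8*-0.7 + -0.4*1.8 + -0.6
= 1.76 + -1.6 + -1.96 + -0.72 + -0.6
= -2.52 + -0.6
= -3.12
Since z = -3.12 < 0, output = 0

0


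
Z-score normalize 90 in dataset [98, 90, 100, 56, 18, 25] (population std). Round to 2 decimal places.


Mean = (98 + 90 + 100 + 56 + 18 + 25) / 6 = 64.5
Variance = sum((x_i - mean)^2) / n = 1137.9167
Std = sqrt(1137.9167) = 33.733
Z = (x - mean) / std
= (90 - 64.5) / 33.733
= 25.5 / 33.733
= 0.76

0.76


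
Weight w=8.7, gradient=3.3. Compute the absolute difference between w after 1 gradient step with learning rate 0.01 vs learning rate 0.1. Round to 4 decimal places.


With lr=0.01: w_new = 8.7 - 0.01 * 3.3 = 8.667
With lr=0.1: w_new = 8.7 - 0.1 * 3.3 = 8.37
Absolute difference = |8.667 - 8.37|
= 0.2970

0.2970


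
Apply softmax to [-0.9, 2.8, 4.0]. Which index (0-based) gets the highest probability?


Softmax is a monotonic transformation, so it preserves the argmax.
We need to find the index of the maximum logit.
Index 0: -0.9
Index 1: 2.8
Index 2: 4.0
Maximum logit = 4.0 at index 2

2


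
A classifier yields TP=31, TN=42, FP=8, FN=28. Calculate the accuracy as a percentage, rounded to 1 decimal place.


Accuracy = (TP + TN) / (TP + TN + FP + FN) * 100
= (31 + 42) / (31 + 42 + 8 + 28)
= 73 / 109
= 0.6697
= 67.0%

67.0


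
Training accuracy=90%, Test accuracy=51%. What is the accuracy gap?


Gap = train_accuracy - test_accuracy
= 90 - 51
= 39%
This large gap strongly indicates overfitting.

39


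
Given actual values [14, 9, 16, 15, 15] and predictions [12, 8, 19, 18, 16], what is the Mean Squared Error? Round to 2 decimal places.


Differences: [2, 1, -3, -3, -1]
Squared errors: [4, 1, 9, 9, 1]
Sum of squared errors = 24
MSE = 24 / 5 = 4.80

4.80


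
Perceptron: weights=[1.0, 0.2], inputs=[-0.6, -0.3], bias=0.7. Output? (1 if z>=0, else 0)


z = w . x + b
= 1.0*-0.6 + 0.2*-0.3 + 0.7
= -0.6 + -0.06 + 0.7
= -0.66 + 0.7
= 0.04
Since z = 0.04 >= 0, output = 1

1


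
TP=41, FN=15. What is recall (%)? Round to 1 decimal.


Recall = TP / (TP + FN) * 100
= 41 / (41 + 15)
= 41 / 56
= 0.7321
= 73.2%

73.2


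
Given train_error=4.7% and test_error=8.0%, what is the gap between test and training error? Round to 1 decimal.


Generalization gap = test_error - train_error
= 8.0 - 4.7
= 3.3%
A moderate gap.

3.3


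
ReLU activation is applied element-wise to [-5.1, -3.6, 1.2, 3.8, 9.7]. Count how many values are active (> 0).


ReLU(x) = max(0, x) for each element:
ReLU(-5.1) = 0
ReLU(-3.6) = 0
ReLU(1.2) = 1.2
ReLU(3.8) = 3.8
ReLU(9.7) = 9.7
Active neurons (>0): 3

3


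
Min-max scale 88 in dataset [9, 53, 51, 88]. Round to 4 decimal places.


Min = 9, Max = 88
Range = 88 - 9 = 79
Scaled = (x - min) / (max - min)
= (88 - 9) / 79
= 79 / 79
= 1.0000

1.0000


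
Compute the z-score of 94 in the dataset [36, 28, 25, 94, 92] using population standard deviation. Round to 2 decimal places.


Mean = (36 + 28 + 25 + 94 + 92) / 5 = 55.0
Variance = sum((x_i - mean)^2) / n = 976.0
Std = sqrt(976.0) = 31.241
Z = (x - mean) / std
= (94 - 55.0) / 31.241
= 39.0 / 31.241
= 1.25

1.25


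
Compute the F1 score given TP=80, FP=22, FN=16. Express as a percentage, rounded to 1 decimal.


Precision = TP / (TP + FP) = 80 / 102 = 0.7843
Recall = TP / (TP + FN) = 80 / 96 = 0.8333
F1 = 2 * P * R / (P + R)
= 2 * 0.7843 * 0.8333 / (0.7843 + 0.8333)
= 1.3072 / 1.6176
= 0.8081
As percentage: 80.8%

80.8


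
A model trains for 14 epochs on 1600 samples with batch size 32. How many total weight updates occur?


Iterations per epoch = 1600 / 32 = 50
Total updates = iterations_per_epoch * epochs
= 50 * 14
= 700

700


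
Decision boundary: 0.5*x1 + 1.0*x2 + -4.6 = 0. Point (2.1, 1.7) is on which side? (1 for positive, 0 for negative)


Compute 0.5 * 2.1 + 1.0 * 1.7 + -4.6
= 1.05 + 1.7 + -4.6
= -1.85
Since -1.85 < 0, the point is on the negative side.

0


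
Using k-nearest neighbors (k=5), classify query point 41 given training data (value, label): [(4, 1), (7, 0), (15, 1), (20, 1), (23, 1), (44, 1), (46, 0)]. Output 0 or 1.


Distances from query 41:
Point 44 (class 1): distance = 3
Point 46 (class 0): distance = 5
Point 23 (class 1): distance = 18
Point 20 (class 1): distance = 21
Point 15 (class 1): distance = 26
K=5 nearest neighbors: classes = [1, 0, 1, 1, 1]
Votes for class 1: 4 / 5
Majority vote => class 1

1


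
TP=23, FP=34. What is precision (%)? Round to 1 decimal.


Precision = TP / (TP + FP) * 100
= 23 / (23 + 34)
= 23 / 57
= 0.4035
= 40.4%

40.4


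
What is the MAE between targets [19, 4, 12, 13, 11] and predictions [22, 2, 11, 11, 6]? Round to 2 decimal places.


Absolute errors: [3, 2, 1, 2, 5]
Sum of absolute errors = 13
MAE = 13 / 5 = 2.60

2.60


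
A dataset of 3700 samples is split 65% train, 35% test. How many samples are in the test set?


Train samples = 3700 * 65% = 2405
Test samples = 3700 - 2405
= 1295

1295


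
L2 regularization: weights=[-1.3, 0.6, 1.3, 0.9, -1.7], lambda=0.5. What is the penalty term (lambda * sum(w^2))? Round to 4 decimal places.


Squaring each weight:
(-1.3)^2 = 1.69
0.6^2 = 0.36
1.3^2 = 1.69
0.9^2 = 0.81
(-1.7)^2 = 2.89
Sum of squares = 7.44
Penalty = 0.5 * 7.44 = 3.7200

3.7200


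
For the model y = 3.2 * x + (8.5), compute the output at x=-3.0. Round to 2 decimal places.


y = 3.2 * -3.0 + (8.5)
= -9.6 + (8.5)
= -1.10

-1.10


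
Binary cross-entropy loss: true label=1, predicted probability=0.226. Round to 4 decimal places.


For y=1: Loss = -log(p)
= -log(0.226)
= -(-1.4872)
= 1.4872

1.4872


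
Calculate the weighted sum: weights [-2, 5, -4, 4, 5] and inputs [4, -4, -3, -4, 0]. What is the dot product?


Element-wise products:
-2 * 4 = -8
5 * -4 = -20
-4 * -3 = 12
4 * -4 = -16
5 * 0 = 0
Sum = -8 + -20 + 12 + -16 + 0
= -32

-32


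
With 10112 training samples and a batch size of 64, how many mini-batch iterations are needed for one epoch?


Iterations per epoch = dataset_size / batch_size
= 10112 / 64
= 158

158


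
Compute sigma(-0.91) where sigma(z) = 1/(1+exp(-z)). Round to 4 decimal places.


sigmoid(z) = 1 / (1 + exp(-z))
exp(-(-0.91)) = exp(0.91) = 2.4843
1 + 2.4843 = 3.4843
1 / 3.4843 = 0.2870

0.2870


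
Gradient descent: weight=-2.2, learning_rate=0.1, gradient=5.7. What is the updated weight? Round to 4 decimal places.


w_new = w_old - lr * gradient
= -2.2 - 0.1 * 5.7
= -2.2 - (0.57)
= -2.7700

-2.7700


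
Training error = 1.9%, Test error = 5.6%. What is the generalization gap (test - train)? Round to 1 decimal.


Generalization gap = test_error - train_error
= 5.6 - 1.9
= 3.7%
A moderate gap.

3.7


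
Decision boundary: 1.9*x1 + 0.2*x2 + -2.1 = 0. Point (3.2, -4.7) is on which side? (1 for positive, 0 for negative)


Compute 1.9 * 3.2 + 0.2 * -4.7 + -2.1
= 6.08 + -0.94 + -2.1
= 3.04
Since 3.04 >= 0, the point is on the positive side.

1


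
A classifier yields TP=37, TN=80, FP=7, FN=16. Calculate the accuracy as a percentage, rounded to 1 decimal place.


Accuracy = (TP + TN) / (TP + TN + FP + FN) * 100
= (37 + 80) / (37 + 80 + 7 + 16)
= 117 / 140
= 0.8357
= 83.6%

83.6


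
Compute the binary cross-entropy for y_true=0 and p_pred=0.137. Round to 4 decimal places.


For y=0: Loss = -log(1-p)
= -log(1 - 0.137)
= -log(0.863)
= -(-0.1473)
= 0.1473

0.1473


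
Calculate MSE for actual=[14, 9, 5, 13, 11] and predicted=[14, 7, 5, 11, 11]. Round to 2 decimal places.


Differences: [0, 2, 0, 2, 0]
Squared errors: [0, 4, 0, 4, 0]
Sum of squared errors = 8
MSE = 8 / 5 = 1.60

1.60


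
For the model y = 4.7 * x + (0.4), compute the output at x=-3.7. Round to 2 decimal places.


y = 4.7 * -3.7 + (0.4)
= -17.39 + (0.4)
= -16.99

-16.99


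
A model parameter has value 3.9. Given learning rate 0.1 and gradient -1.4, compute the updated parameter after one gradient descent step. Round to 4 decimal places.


w_new = w_old - lr * gradient
= 3.9 - 0.1 * -1.4
= 3.9 - (-0.14)
= 4.0400

4.0400


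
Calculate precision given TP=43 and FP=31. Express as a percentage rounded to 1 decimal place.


Precision = TP / (TP + FP) * 100
= 43 / (43 + 31)
= 43 / 74
= 0.5811
= 58.1%

58.1


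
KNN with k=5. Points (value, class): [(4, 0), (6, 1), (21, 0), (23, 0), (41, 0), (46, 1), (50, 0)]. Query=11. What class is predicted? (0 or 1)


Distances from query 11:
Point 6 (class 1): distance = 5
Point 4 (class 0): distance = 7
Point 21 (class 0): distance = 10
Point 23 (class 0): distance = 12
Point 41 (class 0): distance = 30
K=5 nearest neighbors: classes = [1, 0, 0, 0, 0]
Votes for class 1: 1 / 5
Majority vote => class 0

0


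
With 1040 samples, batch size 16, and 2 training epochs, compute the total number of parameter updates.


Iterations per epoch = 1040 / 16 = 65
Total updates = iterations_per_epoch * epochs
= 65 * 2
= 130

130


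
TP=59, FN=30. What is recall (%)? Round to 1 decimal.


Recall = TP / (TP + FN) * 100
= 59 / (59 + 30)
= 59 / 89
= 0.6629
= 66.3%

66.3


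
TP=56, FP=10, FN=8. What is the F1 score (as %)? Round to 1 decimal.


Precision = TP / (TP + FP) = 56 / 66 = 0.8485
Recall = TP / (TP + FN) = 56 / 64 = 0.875
F1 = 2 * P * R / (P + R)
= 2 * 0.8485 * 0.875 / (0.8485 + 0.875)
= 1.4848 / 1.7235
= 0.8615
As percentage: 86.2%

86.2


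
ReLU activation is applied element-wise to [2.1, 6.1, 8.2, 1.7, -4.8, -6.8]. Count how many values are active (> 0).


ReLU(x) = max(0, x) for each element:
ReLU(2.1) = 2.1
ReLU(6.1) = 6.1
ReLU(8.2) = 8.2
ReLU(1.7) = 1.7
ReLU(-4.8) = 0
ReLU(-6.8) = 0
Active neurons (>0): 4

4


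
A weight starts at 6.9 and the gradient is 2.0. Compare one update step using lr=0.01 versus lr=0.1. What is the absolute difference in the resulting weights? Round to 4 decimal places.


With lr=0.01: w_new = 6.9 - 0.01 * 2.0 = 6.88
With lr=0.1: w_new = 6.9 - 0.1 * 2.0 = 6.7
Absolute difference = |6.88 - 6.7|
= 0.1800

0.1800


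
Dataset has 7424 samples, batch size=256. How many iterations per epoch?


Iterations per epoch = dataset_size / batch_size
= 7424 / 256
= 29

29


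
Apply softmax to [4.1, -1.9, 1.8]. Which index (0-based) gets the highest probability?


Softmax is a monotonic transformation, so it preserves the argmax.
We need to find the index of the maximum logit.
Index 0: 4.1
Index 1: -1.9
Index 2: 1.8
Maximum logit = 4.1 at index 0

0


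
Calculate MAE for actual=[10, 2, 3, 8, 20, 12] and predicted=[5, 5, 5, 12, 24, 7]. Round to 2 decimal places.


Absolute errors: [5, 3, 2, 4, 4, 5]
Sum of absolute errors = 23
MAE = 23 / 6 = 3.83

3.83


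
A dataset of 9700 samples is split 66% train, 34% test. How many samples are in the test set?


Train samples = 9700 * 66% = 6402
Test samples = 9700 - 6402
= 3298

3298


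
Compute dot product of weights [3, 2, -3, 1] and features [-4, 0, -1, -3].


Element-wise products:
3 * -4 = -12
2 * 0 = 0
-3 * -1 = 3
1 * -3 = -3
Sum = -12 + 0 + 3 + -3
= -12

-12


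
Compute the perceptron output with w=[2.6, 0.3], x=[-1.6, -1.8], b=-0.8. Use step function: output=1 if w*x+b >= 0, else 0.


z = w . x + b
= 2.6*-1.6 + 0.3*-1.8 + -0.8
= -4.16 + -0.54 + -0.8
= -4.7 + -0.8
= -5.5
Since z = -5.5 < 0, output = 0

0


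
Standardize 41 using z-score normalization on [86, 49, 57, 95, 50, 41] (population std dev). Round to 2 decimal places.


Mean = (86 + 49 + 57 + 95 + 50 + 41) / 6 = 63.0
Variance = sum((x_i - mean)^2) / n = 406.3333
Std = sqrt(406.3333) = 20.1577
Z = (x - mean) / std
= (41 - 63.0) / 20.1577
= -22.0 / 20.1577
= -1.09

-1.09


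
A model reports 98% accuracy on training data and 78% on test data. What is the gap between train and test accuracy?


Gap = train_accuracy - test_accuracy
= 98 - 78
= 20%
This gap suggests the model is overfitting.

20


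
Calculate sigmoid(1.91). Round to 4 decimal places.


sigmoid(z) = 1 / (1 + exp(-z))
exp(-(1.91)) = exp(-1.91) = 0.1481
1 + 0.1481 = 1.1481
1 / 1.1481 = 0.8710

0.8710


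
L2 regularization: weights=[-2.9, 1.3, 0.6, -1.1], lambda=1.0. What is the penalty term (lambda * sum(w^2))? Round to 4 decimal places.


Squaring each weight:
(-2.9)^2 = 8.41
1.3^2 = 1.69
0.6^2 = 0.36
(-1.1)^2 = 1.21
Sum of squares = 11.67
Penalty = 1.0 * 11.67 = 11.6700

11.6700


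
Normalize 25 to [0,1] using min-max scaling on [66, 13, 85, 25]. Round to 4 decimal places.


Min = 13, Max = 85
Range = 85 - 13 = 72
Scaled = (x - min) / (max - min)
= (25 - 13) / 72
= 12 / 72
= 0.1667

0.1667


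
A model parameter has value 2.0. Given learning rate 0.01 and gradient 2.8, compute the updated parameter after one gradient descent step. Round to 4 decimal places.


w_new = w_old - lr * gradient
= 2.0 - 0.01 * 2.8
= 2.0 - (0.028)
= 1.9720

1.9720


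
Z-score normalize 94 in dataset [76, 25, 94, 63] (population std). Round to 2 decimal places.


Mean = (76 + 25 + 94 + 63) / 4 = 64.5
Variance = sum((x_i - mean)^2) / n = 641.25
Std = sqrt(641.25) = 25.3229
Z = (x - mean) / std
= (94 - 64.5) / 25.3229
= 29.5 / 25.3229
= 1.16

1.16


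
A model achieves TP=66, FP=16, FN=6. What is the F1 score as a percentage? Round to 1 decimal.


Precision = TP / (TP + FP) = 66 / 82 = 0.8049
Recall = TP / (TP + FN) = 66 / 72 = 0.9167
F1 = 2 * P * R / (P + R)
= 2 * 0.8049 * 0.9167 / (0.8049 + 0.9167)
= 1.4756 / 1.7215
= 0.8571
As percentage: 85.7%

85.7


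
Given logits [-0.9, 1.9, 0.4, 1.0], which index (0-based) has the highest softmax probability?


Softmax is a monotonic transformation, so it preserves the argmax.
We need to find the index of the maximum logit.
Index 0: -0.9
Index 1: 1.9
Index 2: 0.4
Index 3: 1.0
Maximum logit = 1.9 at index 1

1


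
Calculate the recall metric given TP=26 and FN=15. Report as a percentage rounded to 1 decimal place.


Recall = TP / (TP + FN) * 100
= 26 / (26 + 15)
= 26 / 41
= 0.6341
= 63.4%

63.4


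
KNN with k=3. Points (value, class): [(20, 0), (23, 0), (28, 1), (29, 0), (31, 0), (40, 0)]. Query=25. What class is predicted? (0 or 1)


Distances from query 25:
Point 23 (class 0): distance = 2
Point 28 (class 1): distance = 3
Point 29 (class 0): distance = 4
K=3 nearest neighbors: classes = [0, 1, 0]
Votes for class 1: 1 / 3
Majority vote => class 0

0


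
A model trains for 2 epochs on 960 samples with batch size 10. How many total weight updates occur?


Iterations per epoch = 960 / 10 = 96
Total updates = iterations_per_epoch * epochs
= 96 * 2
= 192

192


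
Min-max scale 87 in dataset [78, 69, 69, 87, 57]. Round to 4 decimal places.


Min = 57, Max = 87
Range = 87 - 57 = 30
Scaled = (x - min) / (max - min)
= (87 - 57) / 30
= 30 / 30
= 1.0000

1.0000


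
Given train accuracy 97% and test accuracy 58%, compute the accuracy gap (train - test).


Gap = train_accuracy - test_accuracy
= 97 - 58
= 39%
This large gap strongly indicates overfitting.

39


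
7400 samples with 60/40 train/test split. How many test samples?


Train samples = 7400 * 60% = 4440
Test samples = 7400 - 4440
= 2960

2960


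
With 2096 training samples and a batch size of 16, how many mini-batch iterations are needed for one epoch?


Iterations per epoch = dataset_size / batch_size
= 2096 / 16
= 131

131


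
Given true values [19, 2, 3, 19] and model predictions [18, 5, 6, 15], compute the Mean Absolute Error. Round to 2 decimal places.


Absolute errors: [1, 3, 3, 4]
Sum of absolute errors = 11
MAE = 11 / 4 = 2.75

2.75


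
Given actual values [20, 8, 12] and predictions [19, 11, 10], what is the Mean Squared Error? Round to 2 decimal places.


Differences: [1, -3, 2]
Squared errors: [1, 9, 4]
Sum of squared errors = 14
MSE = 14 / 3 = 4.67

4.67


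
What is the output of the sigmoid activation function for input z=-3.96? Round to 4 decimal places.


sigmoid(z) = 1 / (1 + exp(-z))
exp(-(-3.96)) = exp(3.96) = 52.4573
1 + 52.4573 = 53.4573
1 / 53.4573 = 0.0187

0.0187


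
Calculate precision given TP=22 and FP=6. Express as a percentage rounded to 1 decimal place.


Precision = TP / (TP + FP) * 100
= 22 / (22 + 6)
= 22 / 28
= 0.7857
= 78.6%

78.6


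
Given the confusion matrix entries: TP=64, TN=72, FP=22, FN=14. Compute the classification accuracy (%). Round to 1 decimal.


Accuracy = (TP + TN) / (TP + TN + FP + FN) * 100
= (64 + 72) / (64 + 72 + 22 + 14)
= 136 / 172
= 0.7907
= 79.1%

79.1


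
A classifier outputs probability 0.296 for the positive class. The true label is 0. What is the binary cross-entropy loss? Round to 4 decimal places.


For y=0: Loss = -log(1-p)
= -log(1 - 0.296)
= -log(0.704)
= -(-0.351)
= 0.3510

0.3510


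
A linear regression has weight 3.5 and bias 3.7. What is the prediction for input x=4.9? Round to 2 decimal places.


y = 3.5 * 4.9 + (3.7)
= 17.15 + (3.7)
= 20.85

20.85


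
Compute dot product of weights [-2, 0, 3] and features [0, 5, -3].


Element-wise products:
-2 * 0 = 0
0 * 5 = 0
3 * -3 = -9
Sum = 0 + 0 + -9
= -9

-9


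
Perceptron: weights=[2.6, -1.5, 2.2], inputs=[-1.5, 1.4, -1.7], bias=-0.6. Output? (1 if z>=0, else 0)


z = w . x + b
= 2.6*-1.5 + -1.5*1.4 + 2.2*-1.7 + -0.6
= -3.9 + -2.1 + -3.74 + -0.6
= -9.74 + -0.6
= -10.34
Since z = -10.34 < 0, output = 0

0


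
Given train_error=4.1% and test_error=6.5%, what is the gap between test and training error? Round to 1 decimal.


Generalization gap = test_error - train_error
= 6.5 - 4.1
= 2.4%
A moderate gap.

2.4


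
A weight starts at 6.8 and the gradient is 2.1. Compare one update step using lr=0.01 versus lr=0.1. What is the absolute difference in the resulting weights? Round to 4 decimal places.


With lr=0.01: w_new = 6.8 - 0.01 * 2.1 = 6.779
With lr=0.1: w_new = 6.8 - 0.1 * 2.1 = 6.59
Absolute difference = |6.779 - 6.59|
= 0.1890

0.1890


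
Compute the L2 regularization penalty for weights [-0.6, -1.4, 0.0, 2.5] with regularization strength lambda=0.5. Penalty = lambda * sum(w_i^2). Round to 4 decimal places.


Squaring each weight:
(-0.6)^2 = 0.36
(-1.4)^2 = 1.96
0.0^2 = 0.0
2.5^2 = 6.25
Sum of squares = 8.57
Penalty = 0.5 * 8.57 = 4.2850

4.2850


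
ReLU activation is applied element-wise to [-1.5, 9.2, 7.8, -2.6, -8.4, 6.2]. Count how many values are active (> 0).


ReLU(x) = max(0, x) for each element:
ReLU(-1.5) = 0
ReLU(9.2) = 9.2
ReLU(7.8) = 7.8
ReLU(-2.6) = 0
ReLU(-8.4) = 0
ReLU(6.2) = 6.2
Active neurons (>0): 3

3


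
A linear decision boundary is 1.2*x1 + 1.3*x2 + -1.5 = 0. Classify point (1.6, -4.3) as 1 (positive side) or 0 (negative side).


Compute 1.2 * 1.6 + 1.3 * -4.3 + -1.5
= 1.92 + -5.59 + -1.5
= -5.17
Since -5.17 < 0, the point is on the negative side.

0


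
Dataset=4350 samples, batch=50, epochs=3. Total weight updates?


Iterations per epoch = 4350 / 50 = 87
Total updates = iterations_per_epoch * epochs
= 87 * 3
= 261

261


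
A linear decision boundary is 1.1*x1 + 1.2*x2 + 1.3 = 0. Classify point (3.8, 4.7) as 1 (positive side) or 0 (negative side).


Compute 1.1 * 3.8 + 1.2 * 4.7 + 1.3
= 4.18 + 5.64 + 1.3
= 11.12
Since 11.12 >= 0, the point is on the positive side.

1


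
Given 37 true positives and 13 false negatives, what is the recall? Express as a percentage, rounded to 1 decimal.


Recall = TP / (TP + FN) * 100
= 37 / (37 + 13)
= 37 / 50
= 0.74
= 74.0%

74.0


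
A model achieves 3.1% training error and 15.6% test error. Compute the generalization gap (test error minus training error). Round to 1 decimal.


Generalization gap = test_error - train_error
= 15.6 - 3.1
= 12.5%
A large gap suggests overfitting.

12.5


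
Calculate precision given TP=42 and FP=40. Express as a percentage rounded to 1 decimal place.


Precision = TP / (TP + FP) * 100
= 42 / (42 + 40)
= 42 / 82
= 0.5122
= 51.2%

51.2


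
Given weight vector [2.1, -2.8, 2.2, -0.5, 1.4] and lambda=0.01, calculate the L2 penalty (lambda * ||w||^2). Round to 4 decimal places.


Squaring each weight:
2.1^2 = 4.41
(-2.8)^2 = 7.84
2.2^2 = 4.84
(-0.5)^2 = 0.25
1.4^2 = 1.96
Sum of squares = 19.3
Penalty = 0.01 * 19.3 = 0.1930

0.1930


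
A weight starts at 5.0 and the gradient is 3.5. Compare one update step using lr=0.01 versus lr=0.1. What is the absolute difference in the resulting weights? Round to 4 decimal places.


With lr=0.01: w_new = 5.0 - 0.01 * 3.5 = 4.965
With lr=0.1: w_new = 5.0 - 0.1 * 3.5 = 4.65
Absolute difference = |4.965 - 4.65|
= 0.3150

0.3150


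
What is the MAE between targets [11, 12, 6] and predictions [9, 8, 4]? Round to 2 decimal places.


Absolute errors: [2, 4, 2]
Sum of absolute errors = 8
MAE = 8 / 3 = 2.67

2.67


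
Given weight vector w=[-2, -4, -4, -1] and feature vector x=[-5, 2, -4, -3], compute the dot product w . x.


Element-wise products:
-2 * -5 = 10
-4 * 2 = -8
-4 * -4 = 16
-1 * -3 = 3
Sum = 10 + -8 + 16 + 3
= 21

21


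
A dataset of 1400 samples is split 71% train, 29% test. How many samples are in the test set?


Train samples = 1400 * 71% = 994
Test samples = 1400 - 994
= 406

406


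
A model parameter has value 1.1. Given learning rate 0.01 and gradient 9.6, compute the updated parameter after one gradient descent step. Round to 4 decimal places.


w_new = w_old - lr * gradient
= 1.1 - 0.01 * 9.6
= 1.1 - (0.096)
= 1.0040

1.0040


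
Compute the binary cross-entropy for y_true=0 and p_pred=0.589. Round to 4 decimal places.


For y=0: Loss = -log(1-p)
= -log(1 - 0.589)
= -log(0.411)
= -(-0.8892)
= 0.8892

0.8892


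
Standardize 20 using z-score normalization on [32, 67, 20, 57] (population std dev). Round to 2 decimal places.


Mean = (32 + 67 + 20 + 57) / 4 = 44.0
Variance = sum((x_i - mean)^2) / n = 354.5
Std = sqrt(354.5) = 18.8282
Z = (x - mean) / std
= (20 - 44.0) / 18.8282
= -24.0 / 18.8282
= -1.27

-1.27


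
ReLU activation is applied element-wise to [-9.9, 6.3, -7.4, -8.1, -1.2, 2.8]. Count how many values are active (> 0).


ReLU(x) = max(0, x) for each element:
ReLU(-9.9) = 0
ReLU(6.3) = 6.3
ReLU(-7.4) = 0
ReLU(-8.1) = 0
ReLU(-1.2) = 0
ReLU(2.8) = 2.8
Active neurons (>0): 2

2


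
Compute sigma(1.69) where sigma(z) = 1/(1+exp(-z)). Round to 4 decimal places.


sigmoid(z) = 1 / (1 + exp(-z))
exp(-(1.69)) = exp(-1.69) = 0.1845
1 + 0.1845 = 1.1845
1 / 1.1845 = 0.8442

0.8442


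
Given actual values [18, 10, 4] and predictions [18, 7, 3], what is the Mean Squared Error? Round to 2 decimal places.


Differences: [0, 3, 1]
Squared errors: [0, 9, 1]
Sum of squared errors = 10
MSE = 10 / 3 = 3.33

3.33


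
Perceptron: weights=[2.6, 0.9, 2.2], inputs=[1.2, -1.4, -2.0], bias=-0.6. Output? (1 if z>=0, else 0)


z = w . x + b
= 2.6*1.2 + 0.9*-1.4 + 2.2*-2.0 + -0.6
= 3.12 + -1.26 + -4.4 + -0.6
= -2.54 + -0.6
= -3.14
Since z = -3.14 < 0, output = 0

0


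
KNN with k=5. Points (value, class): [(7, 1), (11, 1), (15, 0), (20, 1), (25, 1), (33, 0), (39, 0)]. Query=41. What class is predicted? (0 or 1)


Distances from query 41:
Point 39 (class 0): distance = 2
Point 33 (class 0): distance = 8
Point 25 (class 1): distance = 16
Point 20 (class 1): distance = 21
Point 15 (class 0): distance = 26
K=5 nearest neighbors: classes = [0, 0, 1, 1, 0]
Votes for class 1: 2 / 5
Majority vote => class 0

0


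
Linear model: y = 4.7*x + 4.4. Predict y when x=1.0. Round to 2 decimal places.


y = 4.7 * 1.0 + (4.4)
= 4.7 + (4.4)
= 9.10

9.10


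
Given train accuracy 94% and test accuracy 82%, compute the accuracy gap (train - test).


Gap = train_accuracy - test_accuracy
= 94 - 82
= 12%
This gap suggests the model is overfitting.

12


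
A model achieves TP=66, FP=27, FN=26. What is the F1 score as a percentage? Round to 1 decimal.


Precision = TP / (TP + FP) = 66 / 93 = 0.7097
Recall = TP / (TP + FN) = 66 / 92 = 0.7174
F1 = 2 * P * R / (P + R)
= 2 * 0.7097 * 0.7174 / (0.7097 + 0.7174)
= 1.0182 / 1.4271
= 0.7135
As percentage: 71.4%

71.4


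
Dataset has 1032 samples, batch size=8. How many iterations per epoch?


Iterations per epoch = dataset_size / batch_size
= 1032 / 8
= 129

129


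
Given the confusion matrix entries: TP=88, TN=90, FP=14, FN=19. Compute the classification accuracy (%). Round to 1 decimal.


Accuracy = (TP + TN) / (TP + TN + FP + FN) * 100
= (88 + 90) / (88 + 90 + 14 + 19)
= 178 / 211
= 0.8436
= 84.4%

84.4


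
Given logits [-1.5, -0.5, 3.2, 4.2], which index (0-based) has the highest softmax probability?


Softmax is a monotonic transformation, so it preserves the argmax.
We need to find the index of the maximum logit.
Index 0: -1.5
Index 1: -0.5
Index 2: 3.2
Index 3: 4.2
Maximum logit = 4.2 at index 3

3


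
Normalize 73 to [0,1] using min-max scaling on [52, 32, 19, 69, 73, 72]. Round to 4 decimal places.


Min = 19, Max = 73
Range = 73 - 19 = 54
Scaled = (x - min) / (max - min)
= (73 - 19) / 54
= 54 / 54
= 1.0000

1.0000


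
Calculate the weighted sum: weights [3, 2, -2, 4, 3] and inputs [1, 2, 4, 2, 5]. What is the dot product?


Element-wise products:
3 * 1 = 3
2 * 2 = 4
-2 * 4 = -8
4 * 2 = 8
3 * 5 = 15
Sum = 3 + 4 + -8 + 8 + 15
= 22

22


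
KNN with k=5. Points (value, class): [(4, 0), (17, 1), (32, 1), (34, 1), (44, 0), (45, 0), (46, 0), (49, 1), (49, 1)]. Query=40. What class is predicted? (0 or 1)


Distances from query 40:
Point 44 (class 0): distance = 4
Point 45 (class 0): distance = 5
Point 46 (class 0): distance = 6
Point 34 (class 1): distance = 6
Point 32 (class 1): distance = 8
K=5 nearest neighbors: classes = [0, 0, 0, 1, 1]
Votes for class 1: 2 / 5
Majority vote => class 0

0


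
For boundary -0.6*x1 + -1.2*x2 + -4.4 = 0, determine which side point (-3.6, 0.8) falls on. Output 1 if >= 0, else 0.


Compute -0.6 * -3.6 + -1.2 * 0.8 + -4.4
= 2.16 + -0.96 + -4.4
= -3.2
Since -3.2 < 0, the point is on the negative side.

0


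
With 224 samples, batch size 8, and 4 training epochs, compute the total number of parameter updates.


Iterations per epoch = 224 / 8 = 28
Total updates = iterations_per_epoch * epochs
= 28 * 4
= 112

112


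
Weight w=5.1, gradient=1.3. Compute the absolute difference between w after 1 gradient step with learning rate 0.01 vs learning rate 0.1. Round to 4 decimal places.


With lr=0.01: w_new = 5.1 - 0.01 * 1.3 = 5.087
With lr=0.1: w_new = 5.1 - 0.1 * 1.3 = 4.97
Absolute difference = |5.087 - 4.97|
= 0.1170

0.1170


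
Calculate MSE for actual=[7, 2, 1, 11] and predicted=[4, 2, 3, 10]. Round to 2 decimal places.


Differences: [3, 0, -2, 1]
Squared errors: [9, 0, 4, 1]
Sum of squared errors = 14
MSE = 14 / 4 = 3.50

3.50


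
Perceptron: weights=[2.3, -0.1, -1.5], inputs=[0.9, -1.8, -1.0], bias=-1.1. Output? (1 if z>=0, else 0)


z = w . x + b
= 2.3*0.9 + -0.1*-1.8 + -1.5*-1.0 + -1.1
= 2.07 + 0.18 + 1.5 + -1.1
= 3.75 + -1.1
= 2.65
Since z = 2.65 >= 0, output = 1

1


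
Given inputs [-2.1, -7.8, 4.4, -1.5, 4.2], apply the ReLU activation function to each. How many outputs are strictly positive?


ReLU(x) = max(0, x) for each element:
ReLU(-2.1) = 0
ReLU(-7.8) = 0
ReLU(4.4) = 4.4
ReLU(-1.5) = 0
ReLU(4.2) = 4.2
Active neurons (>0): 2

2


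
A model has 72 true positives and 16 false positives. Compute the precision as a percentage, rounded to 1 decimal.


Precision = TP / (TP + FP) * 100
= 72 / (72 + 16)
= 72 / 88
= 0.8182
= 81.8%

81.8


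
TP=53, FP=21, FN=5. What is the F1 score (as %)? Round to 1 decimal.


Precision = TP / (TP + FP) = 53 / 74 = 0.7162
Recall = TP / (TP + FN) = 53 / 58 = 0.9138
F1 = 2 * P * R / (P + R)
= 2 * 0.7162 * 0.9138 / (0.7162 + 0.9138)
= 1.3089 / 1.63
= 0.803
As percentage: 80.3%

80.3


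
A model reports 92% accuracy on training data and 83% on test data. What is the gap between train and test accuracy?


Gap = train_accuracy - test_accuracy
= 92 - 83
= 9%
This moderate gap may indicate mild overfitting.

9


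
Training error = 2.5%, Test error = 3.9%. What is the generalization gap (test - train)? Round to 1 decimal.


Generalization gap = test_error - train_error
= 3.9 - 2.5
= 1.4%
A small gap suggests good generalization.

1.4


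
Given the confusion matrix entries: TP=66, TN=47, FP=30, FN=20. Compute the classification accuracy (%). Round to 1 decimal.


Accuracy = (TP + TN) / (TP + TN + FP + FN) * 100
= (66 + 47) / (66 + 47 + 30 + 20)
= 113 / 163
= 0.6933
= 69.3%

69.3


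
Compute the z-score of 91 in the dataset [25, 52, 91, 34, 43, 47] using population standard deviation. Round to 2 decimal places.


Mean = (25 + 52 + 91 + 34 + 43 + 47) / 6 = 48.6667
Variance = sum((x_i - mean)^2) / n = 435.5556
Std = sqrt(435.5556) = 20.87
Z = (x - mean) / std
= (91 - 48.6667) / 20.87
= 42.3333 / 20.87
= 2.03

2.03


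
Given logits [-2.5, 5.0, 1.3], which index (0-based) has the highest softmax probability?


Softmax is a monotonic transformation, so it preserves the argmax.
We need to find the index of the maximum logit.
Index 0: -2.5
Index 1: 5.0
Index 2: 1.3
Maximum logit = 5.0 at index 1

1


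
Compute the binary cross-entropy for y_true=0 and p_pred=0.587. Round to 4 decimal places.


For y=0: Loss = -log(1-p)
= -log(1 - 0.587)
= -log(0.413)
= -(-0.8843)
= 0.8843

0.8843


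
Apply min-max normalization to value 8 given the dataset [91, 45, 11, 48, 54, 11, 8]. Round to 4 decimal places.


Min = 8, Max = 91
Range = 91 - 8 = 83
Scaled = (x - min) / (max - min)
= (8 - 8) / 83
= 0 / 83
= 0.0000

0.0000


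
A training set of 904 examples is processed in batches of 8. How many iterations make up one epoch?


Iterations per epoch = dataset_size / batch_size
= 904 / 8
= 113

113


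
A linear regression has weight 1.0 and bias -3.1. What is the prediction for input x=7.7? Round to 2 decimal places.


y = 1.0 * 7.7 + (-3.1)
= 7.7 + (-3.1)
= 4.60

4.60


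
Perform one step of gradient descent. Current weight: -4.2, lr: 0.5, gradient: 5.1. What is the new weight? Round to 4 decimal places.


w_new = w_old - lr * gradient
= -4.2 - 0.5 * 5.1
= -4.2 - (2.55)
= -6.7500

-6.7500


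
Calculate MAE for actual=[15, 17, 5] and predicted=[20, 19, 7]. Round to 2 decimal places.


Absolute errors: [5, 2, 2]
Sum of absolute errors = 9
MAE = 9 / 3 = 3.00

3.00
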